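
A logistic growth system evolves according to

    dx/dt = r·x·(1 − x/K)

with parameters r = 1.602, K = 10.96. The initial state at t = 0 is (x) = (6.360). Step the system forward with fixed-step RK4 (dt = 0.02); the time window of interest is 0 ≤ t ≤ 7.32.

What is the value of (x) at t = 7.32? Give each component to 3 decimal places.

(x) = (10.960)

t=0.000: state=(6.360)
step 1 (dt=0.02): k1=(4.276), k2=(4.265), k3=(4.265), k4=(4.253); state += dt/6·(k1+2k2+2k3+k4)
t=0.020: state=(6.445)
t=0.040: state=(6.530)
t=0.060: state=(6.614)
continuing one RK4 step at a time; state shown every 25 steps (Δt=0.5):
t=0.500: state=(8.274)
t=1.000: state=(9.566)
t=1.500: state=(10.287)
t=2.000: state=(10.647)
t=2.500: state=(10.817)
t=3.000: state=(10.896)
t=3.500: state=(10.931)
t=4.000: state=(10.947)
t=4.500: state=(10.954)
t=5.000: state=(10.957)
t=5.500: state=(10.959)
t=6.000: state=(10.959)
t=6.500: state=(10.960)
t=7.000: state=(10.960)
t=7.320: state=(10.960)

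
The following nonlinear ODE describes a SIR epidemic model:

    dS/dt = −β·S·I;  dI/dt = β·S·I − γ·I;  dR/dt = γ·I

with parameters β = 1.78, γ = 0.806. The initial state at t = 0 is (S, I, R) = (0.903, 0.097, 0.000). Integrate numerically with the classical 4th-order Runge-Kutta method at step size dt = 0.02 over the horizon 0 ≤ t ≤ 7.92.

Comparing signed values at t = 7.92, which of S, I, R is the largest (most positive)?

t=0.000: state=(0.903, 0.097, 0.000)
step 1 (dt=0.02): k1=(-0.156, 0.078, 0.078), k2=(-0.157, 0.078, 0.079), k3=(-0.157, 0.078, 0.079), k4=(-0.158, 0.078, 0.079); state += dt/6·(k1+2k2+2k3+k4)
t=0.020: state=(0.900, 0.099, 0.002)
t=0.040: state=(0.897, 0.100, 0.003)
t=0.060: state=(0.893, 0.102, 0.005)
continuing one RK4 step at a time; state shown every 25 steps (Δt=0.5):
t=0.500: state=(0.813, 0.139, 0.047)
t=1.000: state=(0.704, 0.183, 0.113)
t=1.500: state=(0.589, 0.218, 0.194)
t=2.000: state=(0.481, 0.234, 0.285)
t=2.500: state=(0.391, 0.230, 0.380)
t=3.000: state=(0.321, 0.211, 0.469)
t=3.500: state=(0.269, 0.183, 0.548)
t=4.000: state=(0.232, 0.152, 0.616)
t=4.500: state=(0.205, 0.124, 0.671)
t=5.000: state=(0.186, 0.098, 0.716)
t=5.500: state=(0.172, 0.077, 0.751)
t=6.000: state=(0.162, 0.060, 0.778)
t=6.500: state=(0.154, 0.046, 0.800)
t=7.000: state=(0.149, 0.035, 0.816)
t=7.500: state=(0.145, 0.027, 0.828)
t=7.920: state=(0.142, 0.021, 0.836)
compare at T: S=0.142, I=0.021, R=0.836

largest component: R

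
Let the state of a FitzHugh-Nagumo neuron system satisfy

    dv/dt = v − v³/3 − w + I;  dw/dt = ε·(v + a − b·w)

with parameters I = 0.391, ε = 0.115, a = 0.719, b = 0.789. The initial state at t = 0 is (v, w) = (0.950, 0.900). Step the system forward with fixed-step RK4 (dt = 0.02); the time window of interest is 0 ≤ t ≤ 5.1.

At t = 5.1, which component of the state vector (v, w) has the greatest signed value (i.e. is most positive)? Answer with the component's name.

largest component: w

t=0.000: state=(0.950, 0.900)
step 1 (dt=0.02): k1=(0.155, 0.110), k2=(0.154, 0.110), k3=(0.154, 0.110), k4=(0.153, 0.110); state += dt/6·(k1+2k2+2k3+k4)
t=0.020: state=(0.953, 0.902)
t=0.040: state=(0.956, 0.904)
t=0.060: state=(0.959, 0.907)
continuing one RK4 step at a time; state shown every 10 steps (Δt=0.2):
t=0.200: state=(0.979, 0.922)
t=0.400: state=(1.004, 0.945)
t=0.600: state=(1.024, 0.967)
t=0.800: state=(1.040, 0.990)
t=1.000: state=(1.051, 1.012)
t=1.200: state=(1.057, 1.034)
t=1.400: state=(1.059, 1.056)
t=1.600: state=(1.056, 1.078)
t=1.800: state=(1.050, 1.099)
t=2.000: state=(1.039, 1.119)
t=2.200: state=(1.024, 1.139)
t=2.400: state=(1.006, 1.158)
t=2.600: state=(0.984, 1.176)
t=2.800: state=(0.959, 1.194)
t=3.000: state=(0.929, 1.210)
t=3.200: state=(0.896, 1.226)
t=3.400: state=(0.858, 1.240)
t=3.600: state=(0.815, 1.253)
t=3.800: state=(0.766, 1.265)
t=4.000: state=(0.711, 1.275)
t=4.200: state=(0.649, 1.284)
t=4.400: state=(0.577, 1.292)
t=4.600: state=(0.493, 1.297)
t=4.800: state=(0.394, 1.300)
t=5.000: state=(0.277, 1.301)
t=5.100: state=(0.210, 1.300)
compare at T: v=0.210, w=1.300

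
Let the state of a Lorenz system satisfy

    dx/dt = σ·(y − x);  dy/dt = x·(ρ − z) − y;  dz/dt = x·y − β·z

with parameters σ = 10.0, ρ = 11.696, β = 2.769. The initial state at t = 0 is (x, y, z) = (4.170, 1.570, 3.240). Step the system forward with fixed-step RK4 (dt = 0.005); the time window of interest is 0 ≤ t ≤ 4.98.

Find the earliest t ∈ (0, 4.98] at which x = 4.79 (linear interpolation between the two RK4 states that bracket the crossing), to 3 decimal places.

t=0.000: state=(4.170, 1.570, 3.240)
step 1 (dt=0.005): k1=(-26.000, 33.692, -2.425), k2=(-24.508, 33.083, -2.164), k3=(-24.560, 33.113, -2.166), k4=(-23.116, 32.531, -1.917); state += dt/6·(k1+2k2+2k3+k4)
t=0.005: state=(4.047, 1.736, 3.229)
t=0.010: state=(3.938, 1.896, 3.221)
t=0.015: state=(3.843, 2.051, 3.215)
t=0.185: state=(4.720, 6.566, 4.402)
next step: t=0.190: state=(4.813, 6.706, 4.499) — x has crossed 4.79
linear interpolation between t=0.185 (4.71987) and t=0.190 (4.81335) → t≈0.189

t = 0.189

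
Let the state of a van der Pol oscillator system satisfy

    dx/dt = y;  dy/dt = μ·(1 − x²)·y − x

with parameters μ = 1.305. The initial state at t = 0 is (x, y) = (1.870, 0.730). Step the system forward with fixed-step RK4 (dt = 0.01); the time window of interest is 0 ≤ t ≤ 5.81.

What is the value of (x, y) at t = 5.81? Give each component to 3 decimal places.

t=0.000: state=(1.870, 0.730)
step 1 (dt=0.01): k1=(0.730, -4.249), k2=(0.709, -4.196), k3=(0.709, -4.196), k4=(0.688, -4.143); state += dt/6·(k1+2k2+2k3+k4)
t=0.010: state=(1.877, 0.688)
t=0.020: state=(1.884, 0.647)
t=0.030: state=(1.890, 0.607)
continuing one RK4 step at a time; state shown every 20 steps (Δt=0.2):
t=0.200: state=(1.945, 0.088)
t=0.400: state=(1.927, -0.234)
t=0.600: state=(1.862, -0.395)
t=0.800: state=(1.773, -0.491)
t=1.000: state=(1.667, -0.565)
t=1.200: state=(1.547, -0.638)
t=1.400: state=(1.411, -0.723)
t=1.600: state=(1.256, -0.833)
t=1.800: state=(1.075, -0.981)
t=2.000: state=(0.859, -1.192)
t=2.200: state=(0.592, -1.501)
t=2.400: state=(0.249, -1.951)
t=2.600: state=(-0.198, -2.531)
t=2.800: state=(-0.756, -2.981)
t=3.000: state=(-1.338, -2.676)
t=3.200: state=(-1.769, -1.559)
t=3.400: state=(-1.970, -0.526)
t=3.600: state=(-2.012, 0.036)
t=3.800: state=(-1.975, 0.294)
t=4.000: state=(-1.903, 0.420)
t=4.200: state=(-1.810, 0.497)
t=4.400: state=(-1.705, 0.560)
t=4.600: state=(-1.586, 0.626)
t=4.800: state=(-1.453, 0.703)
t=5.000: state=(-1.303, 0.802)
t=5.200: state=(-1.130, 0.937)
t=5.400: state=(-0.925, 1.127)
t=5.600: state=(-0.674, 1.405)
t=5.800: state=(-0.354, 1.812)
t=5.810: state=(-0.336, 1.836)

(x, y) = (-0.336, 1.836)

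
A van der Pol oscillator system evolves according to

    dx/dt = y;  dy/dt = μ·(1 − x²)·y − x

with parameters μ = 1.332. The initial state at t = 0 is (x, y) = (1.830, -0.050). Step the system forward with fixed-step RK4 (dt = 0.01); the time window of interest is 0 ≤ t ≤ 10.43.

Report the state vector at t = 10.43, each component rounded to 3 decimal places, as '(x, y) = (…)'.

t=0.000: state=(1.830, -0.050)
step 1 (dt=0.01): k1=(-0.050, -1.674), k2=(-0.058, -1.647), k3=(-0.058, -1.648), k4=(-0.066, -1.622); state += dt/6·(k1+2k2+2k3+k4)
t=0.010: state=(1.829, -0.066)
t=0.020: state=(1.829, -0.082)
t=0.030: state=(1.828, -0.098)
continuing one RK4 step at a time; state shown every 50 steps (Δt=0.5):
t=0.500: state=(1.670, -0.495)
t=1.000: state=(1.366, -0.726)
t=1.500: state=(0.919, -1.114)
t=2.000: state=(0.158, -2.073)
t=2.500: state=(-1.194, -2.879)
t=3.000: state=(-1.990, -0.340)
t=3.500: state=(-1.922, 0.392)
t=4.000: state=(-1.678, 0.567)
t=4.500: state=(-1.350, 0.760)
t=5.000: state=(-0.884, 1.162)
t=5.500: state=(-0.086, 2.182)
t=6.000: state=(1.295, 2.771)
t=6.500: state=(2.003, 0.228)
t=7.000: state=(1.910, -0.410)
t=7.500: state=(1.660, -0.577)
t=8.000: state=(1.326, -0.777)
t=8.500: state=(0.847, -1.202)
t=9.000: state=(0.016, -2.277)
t=9.500: state=(-1.380, -2.639)
t=10.000: state=(-2.009, -0.142)
t=10.430: state=(-1.925, 0.391)

(x, y) = (-1.925, 0.391)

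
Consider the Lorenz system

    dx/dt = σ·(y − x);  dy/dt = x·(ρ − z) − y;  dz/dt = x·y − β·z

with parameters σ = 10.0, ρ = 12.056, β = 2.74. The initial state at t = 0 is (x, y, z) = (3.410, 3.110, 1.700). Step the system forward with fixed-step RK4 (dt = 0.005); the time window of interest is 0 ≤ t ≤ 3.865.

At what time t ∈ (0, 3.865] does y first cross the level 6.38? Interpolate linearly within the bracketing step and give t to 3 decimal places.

t=0.000: state=(3.410, 3.110, 1.700)
step 1 (dt=0.005): k1=(-3.000, 32.204, 5.947), k2=(-2.120, 31.995, 6.157), k3=(-2.147, 32.017, 6.161), k4=(-1.292, 31.828, 6.373); state += dt/6·(k1+2k2+2k3+k4)
t=0.005: state=(3.399, 3.270, 1.731)
t=0.010: state=(3.397, 3.428, 1.764)
t=0.015: state=(3.402, 3.586, 1.799)
t=0.100: state=(4.382, 6.303, 2.872)
next step: t=0.105: state=(4.480, 6.473, 2.974) — y has crossed 6.38
linear interpolation between t=0.100 (6.30301) and t=0.105 (6.47339) → t≈0.102

t = 0.102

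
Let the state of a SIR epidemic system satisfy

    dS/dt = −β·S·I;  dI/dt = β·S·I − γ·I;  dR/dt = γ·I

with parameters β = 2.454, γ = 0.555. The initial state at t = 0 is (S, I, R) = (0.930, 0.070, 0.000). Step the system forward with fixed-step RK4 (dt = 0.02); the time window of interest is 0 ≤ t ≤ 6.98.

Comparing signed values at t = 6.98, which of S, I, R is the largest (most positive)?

t=0.000: state=(0.930, 0.070, 0.000)
step 1 (dt=0.02): k1=(-0.160, 0.121, 0.039), k2=(-0.162, 0.123, 0.040), k3=(-0.162, 0.123, 0.040), k4=(-0.165, 0.125, 0.040); state += dt/6·(k1+2k2+2k3+k4)
t=0.020: state=(0.927, 0.072, 0.001)
t=0.040: state=(0.923, 0.075, 0.002)
t=0.060: state=(0.920, 0.078, 0.002)
continuing one RK4 step at a time; state shown every 25 steps (Δt=0.5):
t=0.500: state=(0.814, 0.156, 0.030)
t=1.000: state=(0.622, 0.287, 0.091)
t=1.500: state=(0.404, 0.407, 0.188)
t=2.000: state=(0.236, 0.454, 0.310)
t=2.500: state=(0.137, 0.430, 0.434)
t=3.000: state=(0.083, 0.371, 0.545)
t=3.500: state=(0.055, 0.306, 0.639)
t=4.000: state=(0.039, 0.245, 0.715)
t=4.500: state=(0.030, 0.194, 0.776)
t=5.000: state=(0.024, 0.152, 0.824)
t=5.500: state=(0.021, 0.118, 0.861)
t=6.000: state=(0.018, 0.092, 0.890)
t=6.500: state=(0.016, 0.071, 0.913)
t=6.980: state=(0.015, 0.055, 0.929)
compare at T: S=0.015, I=0.055, R=0.929

largest component: R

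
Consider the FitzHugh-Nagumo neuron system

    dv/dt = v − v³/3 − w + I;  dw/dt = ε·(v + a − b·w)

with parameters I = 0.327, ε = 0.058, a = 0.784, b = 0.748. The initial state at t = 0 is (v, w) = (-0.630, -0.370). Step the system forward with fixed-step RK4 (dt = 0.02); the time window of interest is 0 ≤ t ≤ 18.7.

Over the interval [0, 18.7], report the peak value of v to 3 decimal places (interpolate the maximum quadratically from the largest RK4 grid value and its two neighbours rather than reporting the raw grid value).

t=0.000: state=(-0.630, -0.370)
step 1 (dt=0.02): k1=(0.150, 0.025), k2=(0.151, 0.025), k3=(0.151, 0.025), k4=(0.152, 0.025); state += dt/6·(k1+2k2+2k3+k4)
t=0.020: state=(-0.627, -0.369)
t=0.040: state=(-0.624, -0.369)
t=0.060: state=(-0.621, -0.368)
continuing one RK4 step at a time; state shown every 50 steps (Δt=1):
t=1.000: state=(-0.433, -0.340)
t=2.000: state=(-0.040, -0.296)
t=3.000: state=(0.865, -0.219)
t=4.000: state=(1.752, -0.086)
t=5.000: state=(1.859, 0.066)
t=6.000: state=(1.813, 0.212)
t=7.000: state=(1.752, 0.349)
t=8.000: state=(1.688, 0.476)
t=9.000: state=(1.622, 0.595)
t=10.000: state=(1.552, 0.704)
t=11.000: state=(1.479, 0.804)
t=12.000: state=(1.399, 0.897)
t=13.000: state=(1.311, 0.980)
t=14.000: state=(1.211, 1.054)
t=15.000: state=(1.091, 1.120)
t=16.000: state=(0.934, 1.174)
t=17.000: state=(0.700, 1.216)
t=18.000: state=(0.252, 1.237)
t=18.700: state=(-0.413, 1.230)
largest grid value and its neighbours: v(4.800)=1.86126, v(4.820)=1.86129, v(4.840)=1.86126
parabola through these three points peaks at t≈4.819 with v≈1.86129

max v = 1.861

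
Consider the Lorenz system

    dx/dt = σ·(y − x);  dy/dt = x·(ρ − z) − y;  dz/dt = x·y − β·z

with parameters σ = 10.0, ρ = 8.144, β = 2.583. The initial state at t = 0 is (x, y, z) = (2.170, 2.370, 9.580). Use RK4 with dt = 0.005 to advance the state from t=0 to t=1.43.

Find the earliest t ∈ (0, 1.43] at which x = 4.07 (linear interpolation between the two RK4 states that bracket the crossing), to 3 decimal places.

t = 0.667

t=0.000: state=(2.170, 2.370, 9.580)
step 1 (dt=0.005): k1=(2.000, -5.486, -19.602), k2=(1.813, -5.373, -19.494), k3=(1.820, -5.373, -19.495), k4=(1.640, -5.260, -19.387); state += dt/6·(k1+2k2+2k3+k4)
t=0.005: state=(2.179, 2.343, 9.483)
t=0.010: state=(2.186, 2.317, 9.386)
t=0.015: state=(2.192, 2.293, 9.291)
continuing one RK4 step at a time; state shown every 10 steps (Δt=0.05):
t=0.050: state=(2.199, 2.152, 8.651)
t=0.100: state=(2.153, 2.038, 7.816)
t=0.150: state=(2.100, 2.013, 7.070)
t=0.200: state=(2.073, 2.058, 6.412)
t=0.250: state=(2.088, 2.163, 5.840)
t=0.300: state=(2.149, 2.321, 5.355)
t=0.350: state=(2.260, 2.530, 4.956)
t=0.400: state=(2.419, 2.788, 4.647)
t=0.450: state=(2.629, 3.097, 4.433)
t=0.500: state=(2.887, 3.453, 4.319)
t=0.550: state=(3.194, 3.853, 4.318)
t=0.600: state=(3.545, 4.285, 4.439)
t=0.650: state=(3.931, 4.730, 4.693)
t=0.665: state=(4.052, 4.861, 4.797)
next step: t=0.670: state=(4.092, 4.905, 4.834) — x has crossed 4.07
linear interpolation between t=0.665 (4.05156) and t=0.670 (4.09213) → t≈0.667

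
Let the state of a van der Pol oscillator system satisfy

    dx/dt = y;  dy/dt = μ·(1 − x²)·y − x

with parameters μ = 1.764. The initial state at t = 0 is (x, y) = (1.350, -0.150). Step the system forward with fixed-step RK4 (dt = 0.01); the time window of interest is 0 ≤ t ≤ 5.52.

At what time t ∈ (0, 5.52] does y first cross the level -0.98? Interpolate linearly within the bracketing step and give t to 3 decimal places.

t = 0.893

t=0.000: state=(1.350, -0.150)
step 1 (dt=0.01): k1=(-0.150, -1.132), k2=(-0.156, -1.124), k3=(-0.156, -1.124), k4=(-0.161, -1.116); state += dt/6·(k1+2k2+2k3+k4)
t=0.010: state=(1.348, -0.161)
t=0.020: state=(1.347, -0.172)
t=0.030: state=(1.345, -0.183)
continuing one RK4 step at a time; state shown every 20 steps (Δt=0.2):
t=0.200: state=(1.299, -0.348)
t=0.400: state=(1.213, -0.512)
t=0.600: state=(1.095, -0.674)
t=0.800: state=(0.941, -0.868)
t=0.890: state=(0.859, -0.976)
next step: t=0.900: state=(0.849, -0.990) — y has crossed -0.98
linear interpolation between t=0.890 (-0.97633) and t=0.900 (-0.98957) → t≈0.893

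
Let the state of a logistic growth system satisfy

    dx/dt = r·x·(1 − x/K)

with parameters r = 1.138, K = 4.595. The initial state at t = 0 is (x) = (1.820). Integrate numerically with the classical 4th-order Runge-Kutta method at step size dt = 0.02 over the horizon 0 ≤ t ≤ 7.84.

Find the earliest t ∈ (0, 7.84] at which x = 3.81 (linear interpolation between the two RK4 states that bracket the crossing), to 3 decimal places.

t=0.000: state=(1.820)
step 1 (dt=0.02): k1=(1.251), k2=(1.254), k3=(1.254), k4=(1.257); state += dt/6·(k1+2k2+2k3+k4)
t=0.020: state=(1.845)
t=0.040: state=(1.870)
t=0.060: state=(1.896)
continuing one RK4 step at a time; state shown every 25 steps (Δt=0.5):
t=0.500: state=(2.466)
t=1.000: state=(3.087)
t=1.500: state=(3.599)
t=1.740: state=(3.796)
next step: t=1.760: state=(3.811) — x has crossed 3.81
linear interpolation between t=1.740 (3.79598) and t=1.760 (3.81089) → t≈1.759

t = 1.759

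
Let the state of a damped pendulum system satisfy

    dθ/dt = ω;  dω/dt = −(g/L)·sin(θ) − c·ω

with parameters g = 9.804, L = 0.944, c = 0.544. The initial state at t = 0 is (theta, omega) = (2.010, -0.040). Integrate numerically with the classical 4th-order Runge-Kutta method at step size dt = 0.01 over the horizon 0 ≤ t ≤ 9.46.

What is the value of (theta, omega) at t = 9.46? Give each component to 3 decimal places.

(theta, omega) = (-0.115, 0.278)

t=0.000: state=(2.010, -0.040)
step 1 (dt=0.01): k1=(-0.040, -9.378), k2=(-0.087, -9.354), k3=(-0.087, -9.355), k4=(-0.134, -9.331); state += dt/6·(k1+2k2+2k3+k4)
t=0.010: state=(2.009, -0.134)
t=0.020: state=(2.007, -0.227)
t=0.030: state=(2.005, -0.319)
continuing one RK4 step at a time; state shown every 50 steps (Δt=0.5):
t=0.500: state=(0.869, -4.307)
t=1.000: state=(-1.133, -2.216)
t=1.500: state=(-0.967, 2.600)
t=2.000: state=(0.632, 2.472)
t=2.500: state=(0.810, -1.669)
t=3.000: state=(-0.395, -2.106)
t=3.500: state=(-0.632, 1.173)
t=4.000: state=(0.279, 1.656)
t=4.500: state=(0.480, -0.891)
t=5.000: state=(-0.216, -1.260)
t=5.500: state=(-0.360, 0.710)
t=6.000: state=(0.175, 0.940)
t=6.500: state=(0.267, -0.579)
t=7.000: state=(-0.145, -0.692)
t=7.500: state=(-0.196, 0.475)
t=8.000: state=(0.120, 0.504)
t=8.500: state=(0.143, -0.389)
t=9.000: state=(-0.099, -0.363)
t=9.460: state=(-0.115, 0.278)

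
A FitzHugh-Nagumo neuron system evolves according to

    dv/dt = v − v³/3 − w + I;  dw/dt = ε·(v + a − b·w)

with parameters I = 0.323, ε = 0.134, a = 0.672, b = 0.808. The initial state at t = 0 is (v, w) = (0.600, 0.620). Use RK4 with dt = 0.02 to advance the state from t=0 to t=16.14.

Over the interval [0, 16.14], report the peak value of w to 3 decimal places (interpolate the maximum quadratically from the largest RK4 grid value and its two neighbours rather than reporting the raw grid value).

max w = 1.254

t=0.000: state=(0.600, 0.620)
step 1 (dt=0.02): k1=(0.231, 0.103), k2=(0.231, 0.104), k3=(0.231, 0.104), k4=(0.232, 0.104); state += dt/6·(k1+2k2+2k3+k4)
t=0.020: state=(0.605, 0.622)
t=0.040: state=(0.609, 0.624)
t=0.060: state=(0.614, 0.626)
continuing one RK4 step at a time; state shown every 50 steps (Δt=1):
t=1.000: state=(0.840, 0.733)
t=2.000: state=(1.026, 0.863)
t=3.000: state=(1.081, 0.995)
t=4.000: state=(1.011, 1.113)
t=5.000: state=(0.834, 1.202)
t=6.000: state=(0.498, 1.251)
t=7.000: state=(-0.259, 1.229)
t=8.000: state=(-1.606, 1.067)
t=9.000: state=(-1.939, 0.807)
t=10.000: state=(-1.877, 0.567)
t=11.000: state=(-1.791, 0.361)
t=12.000: state=(-1.706, 0.187)
t=13.000: state=(-1.623, 0.042)
t=14.000: state=(-1.542, -0.078)
t=15.000: state=(-1.462, -0.175)
t=16.000: state=(-1.385, -0.252)
t=16.140: state=(-1.375, -0.262)
largest grid value and its neighbours: w(6.280)=1.25384, w(6.300)=1.25385, w(6.320)=1.25382
parabola through these three points peaks at t≈6.295 with w≈1.25385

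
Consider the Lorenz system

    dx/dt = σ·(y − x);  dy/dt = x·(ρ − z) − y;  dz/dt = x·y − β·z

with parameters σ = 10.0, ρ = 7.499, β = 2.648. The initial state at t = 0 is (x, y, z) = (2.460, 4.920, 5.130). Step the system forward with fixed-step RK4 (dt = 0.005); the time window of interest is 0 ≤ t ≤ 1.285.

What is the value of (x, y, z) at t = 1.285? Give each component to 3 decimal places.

t=0.000: state=(2.460, 4.920, 5.130)
step 1 (dt=0.005): k1=(24.600, 0.908, -1.481), k2=(24.008, 1.061, -1.163), k3=(24.026, 1.055, -1.171), k4=(23.451, 1.202, -0.861); state += dt/6·(k1+2k2+2k3+k4)
t=0.005: state=(2.580, 4.925, 5.124)
t=0.010: state=(2.695, 4.932, 5.121)
t=0.015: state=(2.804, 4.940, 5.121)
continuing one RK4 step at a time; state shown every 10 steps (Δt=0.05):
t=0.050: state=(3.447, 5.024, 5.192)
t=0.100: state=(4.101, 5.183, 5.457)
t=0.150: state=(4.558, 5.322, 5.852)
t=0.200: state=(4.876, 5.389, 6.314)
t=0.250: state=(5.074, 5.355, 6.788)
t=0.300: state=(5.158, 5.216, 7.217)
t=0.350: state=(5.135, 4.988, 7.554)
t=0.400: state=(5.017, 4.701, 7.771)
t=0.450: state=(4.827, 4.394, 7.855)
t=0.500: state=(4.593, 4.100, 7.817)
t=0.550: state=(4.343, 3.844, 7.677)
t=0.600: state=(4.102, 3.641, 7.463)
t=0.650: state=(3.887, 3.495, 7.203)
t=0.700: state=(3.712, 3.405, 6.922)
t=0.750: state=(3.582, 3.367, 6.640)
t=0.800: state=(3.497, 3.374, 6.374)
t=0.850: state=(3.458, 3.421, 6.136)
t=0.900: state=(3.459, 3.501, 5.935)
t=0.950: state=(3.498, 3.610, 5.778)
t=1.000: state=(3.569, 3.740, 5.669)
t=1.050: state=(3.667, 3.887, 5.612)
t=1.100: state=(3.786, 4.041, 5.608)
t=1.150: state=(3.920, 4.195, 5.657)
t=1.200: state=(4.060, 4.341, 5.753)
t=1.250: state=(4.198, 4.467, 5.893)
t=1.285: state=(4.289, 4.539, 6.010)

(x, y, z) = (4.289, 4.539, 6.010)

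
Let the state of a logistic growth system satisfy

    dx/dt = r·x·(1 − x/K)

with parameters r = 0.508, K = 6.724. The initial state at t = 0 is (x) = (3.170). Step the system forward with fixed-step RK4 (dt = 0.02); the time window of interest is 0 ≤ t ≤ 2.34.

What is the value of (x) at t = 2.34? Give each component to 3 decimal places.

(x) = (5.012)

t=0.000: state=(3.170)
step 1 (dt=0.02): k1=(0.851), k2=(0.851), k3=(0.851), k4=(0.852); state += dt/6·(k1+2k2+2k3+k4)
t=0.020: state=(3.187)
t=0.040: state=(3.204)
t=0.060: state=(3.221)
continuing one RK4 step at a time; state shown every 5 steps (Δt=0.1):
t=0.100: state=(3.255)
t=0.200: state=(3.341)
t=0.300: state=(3.426)
t=0.400: state=(3.511)
t=0.500: state=(3.596)
t=0.600: state=(3.681)
t=0.700: state=(3.766)
t=0.800: state=(3.849)
t=0.900: state=(3.933)
t=1.000: state=(4.015)
t=1.100: state=(4.097)
t=1.200: state=(4.178)
t=1.300: state=(4.258)
t=1.400: state=(4.337)
t=1.500: state=(4.414)
t=1.600: state=(4.491)
t=1.700: state=(4.566)
t=1.800: state=(4.639)
t=1.900: state=(4.712)
t=2.000: state=(4.783)
t=2.100: state=(4.852)
t=2.200: state=(4.920)
t=2.300: state=(4.986)
t=2.340: state=(5.012)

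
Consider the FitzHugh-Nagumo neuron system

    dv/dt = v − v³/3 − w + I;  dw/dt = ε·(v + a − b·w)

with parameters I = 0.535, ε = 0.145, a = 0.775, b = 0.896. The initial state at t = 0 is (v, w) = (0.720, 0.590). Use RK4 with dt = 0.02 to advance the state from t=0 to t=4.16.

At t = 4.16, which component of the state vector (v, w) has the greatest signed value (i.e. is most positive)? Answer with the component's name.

largest component: w

t=0.000: state=(0.720, 0.590)
step 1 (dt=0.02): k1=(0.541, 0.140), k2=(0.542, 0.141), k3=(0.542, 0.141), k4=(0.543, 0.141); state += dt/6·(k1+2k2+2k3+k4)
t=0.020: state=(0.731, 0.593)
t=0.040: state=(0.742, 0.596)
t=0.060: state=(0.753, 0.599)
continuing one RK4 step at a time; state shown every 10 steps (Δt=0.2):
t=0.200: state=(0.830, 0.619)
t=0.400: state=(0.941, 0.651)
t=0.600: state=(1.047, 0.685)
t=0.800: state=(1.145, 0.721)
t=1.000: state=(1.230, 0.759)
t=1.200: state=(1.299, 0.798)
t=1.400: state=(1.352, 0.837)
t=1.600: state=(1.390, 0.877)
t=1.800: state=(1.414, 0.917)
t=2.000: state=(1.426, 0.956)
t=2.200: state=(1.430, 0.995)
t=2.400: state=(1.425, 1.033)
t=2.600: state=(1.415, 1.069)
t=2.800: state=(1.400, 1.104)
t=3.000: state=(1.382, 1.138)
t=3.200: state=(1.360, 1.170)
t=3.400: state=(1.336, 1.201)
t=3.600: state=(1.310, 1.230)
t=3.800: state=(1.283, 1.258)
t=4.000: state=(1.253, 1.284)
t=4.160: state=(1.228, 1.304)
compare at T: v=1.228, w=1.304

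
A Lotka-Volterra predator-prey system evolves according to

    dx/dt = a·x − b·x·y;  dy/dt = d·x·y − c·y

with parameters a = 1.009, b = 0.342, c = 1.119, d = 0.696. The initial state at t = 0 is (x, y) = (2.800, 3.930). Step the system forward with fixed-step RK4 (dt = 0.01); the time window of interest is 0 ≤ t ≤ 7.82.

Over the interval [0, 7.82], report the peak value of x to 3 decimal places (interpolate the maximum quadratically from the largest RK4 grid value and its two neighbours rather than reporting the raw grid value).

t=0.000: state=(2.800, 3.930)
step 1 (dt=0.01): k1=(-0.938, 3.261), k2=(-0.952, 3.262), k3=(-0.952, 3.262), k4=(-0.966, 3.262); state += dt/6·(k1+2k2+2k3+k4)
t=0.010: state=(2.790, 3.963)
t=0.020: state=(2.781, 3.995)
t=0.030: state=(2.771, 4.028)
continuing one RK4 step at a time; state shown every 50 steps (Δt=0.5):
t=0.500: state=(2.082, 5.310)
t=1.000: state=(1.345, 5.465)
t=1.500: state=(0.934, 4.601)
t=2.000: state=(0.774, 3.520)
t=2.500: state=(0.761, 2.618)
t=3.000: state=(0.854, 1.976)
t=3.500: state=(1.047, 1.567)
t=4.000: state=(1.355, 1.356)
t=4.500: state=(1.788, 1.334)
t=5.000: state=(2.323, 1.556)
t=5.500: state=(2.815, 2.185)
t=6.000: state=(2.909, 3.442)
t=6.500: state=(2.335, 4.982)
t=7.000: state=(1.538, 5.563)
t=7.500: state=(1.027, 4.918)
t=7.820: state=(0.859, 4.233)
largest grid value and its neighbours: x(5.820)=2.94894, x(5.830)=2.94917, x(5.840)=2.94911
parabola through these three points peaks at t≈5.833 with x≈2.94918

max x = 2.949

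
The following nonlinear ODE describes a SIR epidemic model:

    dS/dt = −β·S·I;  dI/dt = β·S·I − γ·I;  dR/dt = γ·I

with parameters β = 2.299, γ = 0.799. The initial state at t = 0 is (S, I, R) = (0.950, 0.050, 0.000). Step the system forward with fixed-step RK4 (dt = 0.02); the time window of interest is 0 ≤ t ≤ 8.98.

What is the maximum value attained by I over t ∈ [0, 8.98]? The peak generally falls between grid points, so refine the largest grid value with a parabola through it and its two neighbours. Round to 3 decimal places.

t=0.000: state=(0.950, 0.050, 0.000)
step 1 (dt=0.02): k1=(-0.109, 0.069, 0.040), k2=(-0.111, 0.070, 0.041), k3=(-0.111, 0.070, 0.041), k4=(-0.112, 0.071, 0.041); state += dt/6·(k1+2k2+2k3+k4)
t=0.020: state=(0.948, 0.051, 0.001)
t=0.040: state=(0.946, 0.053, 0.002)
t=0.060: state=(0.943, 0.054, 0.002)
continuing one RK4 step at a time; state shown every 25 steps (Δt=0.5):
t=0.500: state=(0.875, 0.096, 0.028)
t=1.000: state=(0.755, 0.165, 0.080)
t=1.500: state=(0.597, 0.242, 0.162)
t=2.000: state=(0.437, 0.293, 0.270)
t=2.500: state=(0.310, 0.301, 0.390)
t=3.000: state=(0.222, 0.273, 0.505)
t=3.500: state=(0.166, 0.228, 0.605)
t=4.000: state=(0.132, 0.181, 0.687)
t=4.500: state=(0.109, 0.140, 0.751)
t=5.000: state=(0.095, 0.105, 0.800)
t=5.500: state=(0.086, 0.078, 0.836)
t=6.000: state=(0.079, 0.058, 0.863)
t=6.500: state=(0.075, 0.042, 0.883)
t=7.000: state=(0.072, 0.031, 0.897)
t=7.500: state=(0.070, 0.022, 0.908)
t=8.000: state=(0.068, 0.016, 0.916)
t=8.500: state=(0.067, 0.012, 0.921)
t=8.980: state=(0.066, 0.009, 0.925)
largest grid value and its neighbours: I(2.320)=0.30296, I(2.340)=0.30297, I(2.360)=0.30292
parabola through these three points peaks at t≈2.334 with I≈0.30298

max I = 0.303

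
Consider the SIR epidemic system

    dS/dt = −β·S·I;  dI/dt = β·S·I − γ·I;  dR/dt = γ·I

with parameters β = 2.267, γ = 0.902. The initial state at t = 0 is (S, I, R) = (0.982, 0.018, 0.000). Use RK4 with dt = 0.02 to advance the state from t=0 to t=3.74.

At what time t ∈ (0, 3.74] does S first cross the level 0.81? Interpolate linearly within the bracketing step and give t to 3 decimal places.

t = 1.560

t=0.000: state=(0.982, 0.018, 0.000)
step 1 (dt=0.02): k1=(-0.040, 0.024, 0.016), k2=(-0.041, 0.024, 0.016), k3=(-0.041, 0.024, 0.016), k4=(-0.041, 0.024, 0.017); state += dt/6·(k1+2k2+2k3+k4)
t=0.020: state=(0.981, 0.018, 0.000)
t=0.040: state=(0.980, 0.019, 0.001)
t=0.060: state=(0.980, 0.019, 0.001)
continuing one RK4 step at a time; state shown every 10 steps (Δt=0.2):
t=0.200: state=(0.973, 0.023, 0.004)
t=0.400: state=(0.961, 0.030, 0.009)
t=0.600: state=(0.946, 0.039, 0.015)
t=0.800: state=(0.927, 0.050, 0.023)
t=1.000: state=(0.904, 0.063, 0.033)
t=1.200: state=(0.876, 0.079, 0.046)
t=1.400: state=(0.841, 0.097, 0.061)
t=1.560: state=(0.810, 0.113, 0.077)
next step: t=1.580: state=(0.806, 0.116, 0.079) — S has crossed 0.81
linear interpolation between t=1.560 (0.81001) and t=1.580 (0.80582) → t≈1.560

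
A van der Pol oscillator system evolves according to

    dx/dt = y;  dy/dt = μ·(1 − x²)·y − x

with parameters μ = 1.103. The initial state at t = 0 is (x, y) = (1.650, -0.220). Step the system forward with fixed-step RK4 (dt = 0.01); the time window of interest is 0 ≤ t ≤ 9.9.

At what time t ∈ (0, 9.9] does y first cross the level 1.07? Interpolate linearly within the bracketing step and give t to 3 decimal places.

t = 4.335

t=0.000: state=(1.650, -0.220)
step 1 (dt=0.01): k1=(-0.220, -1.232), k2=(-0.226, -1.220), k3=(-0.226, -1.220), k4=(-0.232, -1.208); state += dt/6·(k1+2k2+2k3+k4)
t=0.010: state=(1.648, -0.232)
t=0.020: state=(1.645, -0.244)
t=0.030: state=(1.643, -0.256)
continuing one RK4 step at a time; state shown every 50 steps (Δt=0.5):
t=0.500: state=(1.421, -0.652)
t=1.000: state=(1.003, -1.044)
t=1.500: state=(0.319, -1.785)
t=2.000: state=(-0.844, -2.725)
t=2.500: state=(-1.869, -0.957)
t=3.000: state=(-1.960, 0.294)
t=3.500: state=(-1.725, 0.599)
t=4.000: state=(-1.372, 0.828)
t=4.330: state=(-1.062, 1.065)
next step: t=4.340: state=(-1.052, 1.074) — y has crossed 1.07
linear interpolation between t=4.330 (1.06527) and t=4.340 (1.07446) → t≈4.335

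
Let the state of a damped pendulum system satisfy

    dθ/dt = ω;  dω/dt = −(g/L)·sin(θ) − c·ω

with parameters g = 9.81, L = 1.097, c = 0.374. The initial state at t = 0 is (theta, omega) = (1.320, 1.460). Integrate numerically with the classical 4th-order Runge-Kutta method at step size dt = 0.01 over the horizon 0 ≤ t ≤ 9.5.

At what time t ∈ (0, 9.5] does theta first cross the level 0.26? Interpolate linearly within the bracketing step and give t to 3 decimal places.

t = 0.717

t=0.000: state=(1.320, 1.460)
step 1 (dt=0.01): k1=(1.460, -9.209), k2=(1.414, -9.208), k3=(1.414, -9.207), k4=(1.368, -9.205); state += dt/6·(k1+2k2+2k3+k4)
t=0.010: state=(1.334, 1.368)
t=0.020: state=(1.347, 1.276)
t=0.030: state=(1.360, 1.184)
continuing one RK4 step at a time; state shown every 50 steps (Δt=0.5):
t=0.500: state=(0.957, -2.691)
t=0.710: state=(0.285, -3.534)
next step: t=0.720: state=(0.249, -3.544) — theta has crossed 0.26
linear interpolation between t=0.710 (0.28486) and t=0.720 (0.24946) → t≈0.717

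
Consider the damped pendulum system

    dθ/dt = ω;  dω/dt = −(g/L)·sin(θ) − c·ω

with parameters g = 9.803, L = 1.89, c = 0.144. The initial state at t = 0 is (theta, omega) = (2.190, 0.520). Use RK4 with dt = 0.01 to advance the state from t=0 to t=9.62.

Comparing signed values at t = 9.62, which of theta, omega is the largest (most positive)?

largest component: omega

t=0.000: state=(2.190, 0.520)
step 1 (dt=0.01): k1=(0.520, -4.299), k2=(0.499, -4.288), k3=(0.499, -4.288), k4=(0.477, -4.277); state += dt/6·(k1+2k2+2k3+k4)
t=0.010: state=(2.195, 0.477)
t=0.020: state=(2.200, 0.434)
t=0.030: state=(2.204, 0.392)
continuing one RK4 step at a time; state shown every 50 steps (Δt=0.5):
t=0.500: state=(1.926, -1.610)
t=1.000: state=(0.544, -3.730)
t=1.500: state=(-1.209, -2.631)
t=2.000: state=(-1.856, 0.001)
t=2.500: state=(-1.238, 2.454)
t=3.000: state=(0.350, 3.303)
t=3.500: state=(1.498, 1.047)
t=4.000: state=(1.370, -1.522)
t=4.500: state=(0.116, -3.101)
t=5.000: state=(-1.161, -1.572)
t=5.500: state=(-1.308, 0.969)
t=6.000: state=(-0.304, 2.743)
t=6.500: state=(0.930, 1.713)
t=7.000: state=(1.190, -0.694)
t=7.500: state=(0.338, -2.440)
t=8.000: state=(-0.796, -1.635)
t=8.500: state=(-1.062, 0.609)
t=9.000: state=(-0.289, 2.209)
t=9.500: state=(0.728, 1.442)
t=9.620: state=(0.873, 0.973)
compare at T: theta=0.873, omega=0.973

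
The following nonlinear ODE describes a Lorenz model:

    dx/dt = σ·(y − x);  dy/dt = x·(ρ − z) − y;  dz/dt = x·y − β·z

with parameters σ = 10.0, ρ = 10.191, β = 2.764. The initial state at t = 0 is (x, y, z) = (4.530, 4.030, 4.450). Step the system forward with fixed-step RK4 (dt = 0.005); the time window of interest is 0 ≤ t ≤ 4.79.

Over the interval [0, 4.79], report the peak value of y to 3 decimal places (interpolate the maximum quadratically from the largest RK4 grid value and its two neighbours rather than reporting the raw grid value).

max y = 7.713

t=0.000: state=(4.530, 4.030, 4.450)
step 1 (dt=0.005): k1=(-5.000, 21.977, 5.956), k2=(-4.326, 21.783, 6.113), k3=(-4.347, 21.791, 6.116), k4=(-3.693, 21.605, 6.275); state += dt/6·(k1+2k2+2k3+k4)
t=0.005: state=(4.508, 4.139, 4.481)
t=0.010: state=(4.493, 4.246, 4.513)
t=0.015: state=(4.483, 4.352, 4.547)
continuing one RK4 step at a time; state shown every 40 steps (Δt=0.2):
t=0.200: state=(6.169, 7.410, 7.443)
t=0.400: state=(6.937, 6.156, 11.997)
t=0.600: state=(4.462, 3.344, 10.782)
t=0.800: state=(3.348, 3.311, 7.989)
t=1.000: state=(4.021, 4.668, 6.806)
t=1.200: state=(5.577, 6.323, 8.151)
t=1.400: state=(6.172, 5.899, 10.597)
t=1.600: state=(4.958, 4.280, 10.363)
t=1.800: state=(4.139, 4.042, 8.695)
t=2.000: state=(4.483, 4.871, 7.904)
t=2.200: state=(5.373, 5.769, 8.690)
t=2.400: state=(5.663, 5.517, 9.963)
t=2.600: state=(5.027, 4.657, 9.872)
t=2.800: state=(4.554, 4.490, 8.937)
t=3.000: state=(4.752, 4.979, 8.493)
t=3.200: state=(5.248, 5.452, 8.963)
t=3.400: state=(5.377, 5.290, 9.626)
t=3.600: state=(5.031, 4.832, 9.563)
t=3.800: state=(4.775, 4.742, 9.045)
t=4.000: state=(4.895, 5.025, 8.813)
t=4.200: state=(5.166, 5.270, 9.089)
t=4.400: state=(5.221, 5.168, 9.436)
t=4.600: state=(5.030, 4.923, 9.389)
t=4.790: state=(4.896, 4.876, 9.116)
largest grid value and its neighbours: y(0.255)=7.71027, y(0.260)=7.71276, y(0.265)=7.71080
parabola through these three points peaks at t≈0.260 with y≈7.71277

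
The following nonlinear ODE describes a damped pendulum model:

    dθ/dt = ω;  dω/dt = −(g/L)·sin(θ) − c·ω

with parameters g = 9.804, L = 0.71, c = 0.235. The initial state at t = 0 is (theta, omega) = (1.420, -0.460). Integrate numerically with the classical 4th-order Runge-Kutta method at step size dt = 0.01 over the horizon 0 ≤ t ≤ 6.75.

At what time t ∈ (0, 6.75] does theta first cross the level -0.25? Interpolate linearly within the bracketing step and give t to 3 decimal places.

t=0.000: state=(1.420, -0.460)
step 1 (dt=0.01): k1=(-0.460, -13.544), k2=(-0.528, -13.523), k3=(-0.528, -13.522), k4=(-0.595, -13.501); state += dt/6·(k1+2k2+2k3+k4)
t=0.010: state=(1.415, -0.595)
t=0.020: state=(1.408, -0.730)
t=0.030: state=(1.400, -0.864)
continuing one RK4 step at a time; state shown every 25 steps (Δt=0.25):
t=0.250: state=(0.902, -3.549)
t=0.500: state=(-0.179, -4.520)
t=0.510: state=(-0.224, -4.481)
next step: t=0.520: state=(-0.269, -4.437) — theta has crossed -0.25
linear interpolation between t=0.510 (-0.22448) and t=0.520 (-0.26908) → t≈0.516

t = 0.516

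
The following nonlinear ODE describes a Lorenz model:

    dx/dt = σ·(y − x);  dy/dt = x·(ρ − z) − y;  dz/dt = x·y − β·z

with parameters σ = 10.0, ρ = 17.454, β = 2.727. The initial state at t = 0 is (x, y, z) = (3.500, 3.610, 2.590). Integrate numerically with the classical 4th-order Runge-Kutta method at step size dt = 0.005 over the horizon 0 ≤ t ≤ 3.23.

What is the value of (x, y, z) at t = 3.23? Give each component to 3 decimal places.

(x, y, z) = (-10.954, -12.716, 18.926)

t=0.000: state=(3.500, 3.610, 2.590)
step 1 (dt=0.005): k1=(1.100, 48.414, 5.572), k2=(2.283, 48.285, 5.968), k3=(2.250, 48.326, 5.975), k4=(3.404, 48.235, 6.380); state += dt/6·(k1+2k2+2k3+k4)
t=0.005: state=(3.511, 3.852, 2.620)
t=0.010: state=(3.534, 4.093, 2.654)
t=0.015: state=(3.567, 4.334, 2.692)
continuing one RK4 step at a time; state shown every 40 steps (Δt=0.2):
t=0.200: state=(10.009, 15.066, 11.819)
t=0.400: state=(8.367, 1.813, 25.174)
t=0.600: state=(0.443, -0.885, 14.491)
t=0.800: state=(-0.770, -1.191, 8.452)
t=1.000: state=(-2.381, -3.845, 5.484)
t=1.200: state=(-8.069, -12.323, 9.946)
t=1.400: state=(-10.191, -5.729, 25.019)
t=1.600: state=(-2.117, -0.283, 16.051)
t=1.800: state=(-1.057, -1.294, 9.438)
t=2.000: state=(-2.624, -4.138, 6.197)
t=2.200: state=(-8.298, -12.345, 10.887)
t=2.400: state=(-9.779, -5.453, 24.484)
t=2.600: state=(-2.313, -0.665, 15.818)
t=2.800: state=(-1.551, -1.986, 9.469)
t=3.000: state=(-3.894, -6.040, 7.104)
t=3.200: state=(-10.241, -13.151, 16.219)
t=3.230: state=(-10.954, -12.716, 18.926)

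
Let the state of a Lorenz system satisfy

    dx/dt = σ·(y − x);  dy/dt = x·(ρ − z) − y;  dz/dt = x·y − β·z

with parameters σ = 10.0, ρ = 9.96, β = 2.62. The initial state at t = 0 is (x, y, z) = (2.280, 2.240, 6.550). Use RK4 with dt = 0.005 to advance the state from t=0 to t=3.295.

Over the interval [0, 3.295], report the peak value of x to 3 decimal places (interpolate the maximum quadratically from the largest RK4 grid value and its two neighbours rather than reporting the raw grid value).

max x = 6.734

t=0.000: state=(2.280, 2.240, 6.550)
step 1 (dt=0.005): k1=(-0.400, 5.535, -12.054), k2=(-0.252, 5.586, -11.946), k3=(-0.254, 5.587, -11.945), k4=(-0.108, 5.639, -11.837); state += dt/6·(k1+2k2+2k3+k4)
t=0.005: state=(2.279, 2.268, 6.490)
t=0.010: state=(2.279, 2.296, 6.432)
t=0.015: state=(2.280, 2.325, 6.374)
continuing one RK4 step at a time; state shown every 40 steps (Δt=0.2):
t=0.200: state=(3.089, 3.863, 5.117)
t=0.400: state=(5.199, 6.415, 6.490)
t=0.600: state=(6.732, 6.676, 10.625)
t=0.800: state=(5.077, 3.923, 11.172)
t=1.000: state=(3.499, 3.162, 8.739)
t=1.200: state=(3.596, 3.971, 7.055)
t=1.400: state=(4.764, 5.473, 7.304)
t=1.600: state=(5.855, 6.064, 9.388)
t=1.800: state=(5.364, 4.785, 10.418)
t=2.000: state=(4.287, 3.925, 9.286)
t=2.200: state=(4.086, 4.229, 8.056)
t=2.400: state=(4.693, 5.094, 7.968)
t=2.600: state=(5.362, 5.541, 9.020)
t=2.800: state=(5.245, 4.981, 9.772)
t=3.000: state=(4.639, 4.383, 9.317)
t=3.200: state=(4.411, 4.446, 8.550)
t=3.295: state=(4.503, 4.655, 8.369)
largest grid value and its neighbours: x(0.590)=6.73259, x(0.595)=6.73374, x(0.600)=6.73226
parabola through these three points peaks at t≈0.595 with x≈6.73375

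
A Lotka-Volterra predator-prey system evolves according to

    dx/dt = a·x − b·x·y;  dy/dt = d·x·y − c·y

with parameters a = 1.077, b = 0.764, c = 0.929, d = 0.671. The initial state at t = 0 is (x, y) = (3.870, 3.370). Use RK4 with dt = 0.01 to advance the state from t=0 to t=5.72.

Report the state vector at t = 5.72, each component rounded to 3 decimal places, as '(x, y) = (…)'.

(x, y) = (1.603, 0.183)

t=0.000: state=(3.870, 3.370)
step 1 (dt=0.01): k1=(-5.796, 5.620), k2=(-5.835, 5.601), k3=(-5.835, 5.601), k4=(-5.872, 5.580); state += dt/6·(k1+2k2+2k3+k4)
t=0.010: state=(3.812, 3.426)
t=0.020: state=(3.753, 3.482)
t=0.030: state=(3.693, 3.537)
continuing one RK4 step at a time; state shown every 20 steps (Δt=0.2):
t=0.200: state=(2.651, 4.336)
t=0.400: state=(1.627, 4.779)
t=0.600: state=(0.972, 4.706)
t=0.800: state=(0.603, 4.333)
t=1.000: state=(0.400, 3.844)
t=1.200: state=(0.287, 3.340)
t=1.400: state=(0.221, 2.869)
t=1.600: state=(0.183, 2.448)
t=1.800: state=(0.161, 2.080)
t=2.000: state=(0.149, 1.763)
t=2.200: state=(0.144, 1.493)
t=2.400: state=(0.145, 1.264)
t=2.600: state=(0.150, 1.071)
t=2.800: state=(0.160, 0.908)
t=3.000: state=(0.175, 0.771)
t=3.200: state=(0.195, 0.656)
t=3.400: state=(0.220, 0.560)
t=3.600: state=(0.252, 0.480)
t=3.800: state=(0.292, 0.414)
t=4.000: state=(0.342, 0.358)
t=4.200: state=(0.403, 0.313)
t=4.400: state=(0.478, 0.276)
t=4.600: state=(0.569, 0.245)
t=4.800: state=(0.681, 0.222)
t=5.000: state=(0.818, 0.203)
t=5.200: state=(0.985, 0.191)
t=5.400: state=(1.187, 0.183)
t=5.600: state=(1.432, 0.181)
t=5.720: state=(1.603, 0.183)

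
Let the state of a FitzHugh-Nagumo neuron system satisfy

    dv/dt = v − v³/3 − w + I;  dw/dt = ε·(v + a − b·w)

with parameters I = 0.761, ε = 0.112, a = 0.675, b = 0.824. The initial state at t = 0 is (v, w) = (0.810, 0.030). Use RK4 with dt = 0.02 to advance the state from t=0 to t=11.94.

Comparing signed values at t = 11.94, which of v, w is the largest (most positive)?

t=0.000: state=(0.810, 0.030)
step 1 (dt=0.02): k1=(1.364, 0.164), k2=(1.367, 0.165), k3=(1.367, 0.165), k4=(1.369, 0.166); state += dt/6·(k1+2k2+2k3+k4)
t=0.020: state=(0.837, 0.033)
t=0.040: state=(0.865, 0.037)
t=0.060: state=(0.892, 0.040)
continuing one RK4 step at a time; state shown every 25 steps (Δt=0.5):
t=0.500: state=(1.454, 0.128)
t=1.000: state=(1.802, 0.250)
t=1.500: state=(1.886, 0.378)
t=2.000: state=(1.874, 0.501)
t=2.500: state=(1.837, 0.617)
t=3.000: state=(1.792, 0.725)
t=3.500: state=(1.746, 0.826)
t=4.000: state=(1.699, 0.920)
t=4.500: state=(1.651, 1.007)
t=5.000: state=(1.603, 1.088)
t=5.500: state=(1.554, 1.162)
t=6.000: state=(1.505, 1.230)
t=6.500: state=(1.454, 1.293)
t=7.000: state=(1.402, 1.350)
t=7.500: state=(1.349, 1.401)
t=8.000: state=(1.293, 1.447)
t=8.500: state=(1.235, 1.488)
t=9.000: state=(1.173, 1.524)
t=9.500: state=(1.107, 1.554)
t=10.000: state=(1.034, 1.580)
t=10.500: state=(0.953, 1.600)
t=11.000: state=(0.858, 1.614)
t=11.500: state=(0.744, 1.622)
t=11.940: state=(0.618, 1.623)
compare at T: v=0.618, w=1.623

largest component: w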